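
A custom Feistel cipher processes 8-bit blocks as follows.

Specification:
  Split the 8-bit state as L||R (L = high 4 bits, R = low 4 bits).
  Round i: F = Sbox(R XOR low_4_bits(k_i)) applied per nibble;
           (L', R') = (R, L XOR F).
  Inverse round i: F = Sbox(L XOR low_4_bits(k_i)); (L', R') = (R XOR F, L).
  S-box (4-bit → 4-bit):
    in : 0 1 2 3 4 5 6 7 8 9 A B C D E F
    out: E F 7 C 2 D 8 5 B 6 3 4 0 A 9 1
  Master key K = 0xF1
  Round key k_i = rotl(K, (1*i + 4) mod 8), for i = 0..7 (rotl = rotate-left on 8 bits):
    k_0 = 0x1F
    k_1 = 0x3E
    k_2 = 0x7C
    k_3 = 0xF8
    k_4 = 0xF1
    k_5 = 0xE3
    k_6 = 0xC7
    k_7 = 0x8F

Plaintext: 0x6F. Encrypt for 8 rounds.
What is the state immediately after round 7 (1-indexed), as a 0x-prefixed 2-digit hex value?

0xF5

s_0 = plaintext = 0x6F
s_1 = Round(s_0, k_0) = 0xF8
s_2 = Round(s_1, k_1) = 0x87
s_3 = Round(s_2, k_2) = 0x7C
s_4 = Round(s_3, k_3) = 0xC5
s_5 = Round(s_4, k_4) = 0x5E
s_6 = Round(s_5, k_5) = 0xEF
s_7 = Round(s_6, k_6) = 0xF5
s_8 = Round(s_7, k_7) = 0x5C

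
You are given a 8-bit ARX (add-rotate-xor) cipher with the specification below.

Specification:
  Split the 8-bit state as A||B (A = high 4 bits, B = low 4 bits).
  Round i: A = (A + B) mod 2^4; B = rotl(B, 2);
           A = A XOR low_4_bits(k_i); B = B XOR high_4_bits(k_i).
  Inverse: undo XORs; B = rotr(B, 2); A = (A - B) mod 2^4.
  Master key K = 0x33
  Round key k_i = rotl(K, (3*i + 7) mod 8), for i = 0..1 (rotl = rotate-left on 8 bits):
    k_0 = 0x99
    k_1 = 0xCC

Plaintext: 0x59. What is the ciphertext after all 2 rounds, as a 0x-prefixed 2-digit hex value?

0xA3

s_0 = plaintext = 0x59
s_1 = Round(s_0, k_0) = 0x7F
s_2 = Round(s_1, k_1) = 0xA3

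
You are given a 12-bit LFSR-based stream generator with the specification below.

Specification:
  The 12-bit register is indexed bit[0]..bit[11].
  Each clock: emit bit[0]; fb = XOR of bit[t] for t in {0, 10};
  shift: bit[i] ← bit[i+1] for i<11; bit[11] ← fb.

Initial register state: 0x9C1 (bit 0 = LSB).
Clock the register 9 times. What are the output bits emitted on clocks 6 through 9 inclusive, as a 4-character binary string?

0111

reg_0 = 0x9C1
clock 1: out=1, reg = 0xCE0
clock 2: out=0, reg = 0xE70
clock 3: out=0, reg = 0xF38
clock 4: out=0, reg = 0xF9C
clock 5: out=0, reg = 0xFCE
clock 6: out=0, reg = 0xFE7
clock 7: out=1, reg = 0x7F3
clock 8: out=1, reg = 0x3F9
clock 9: out=1, reg = 0x9FC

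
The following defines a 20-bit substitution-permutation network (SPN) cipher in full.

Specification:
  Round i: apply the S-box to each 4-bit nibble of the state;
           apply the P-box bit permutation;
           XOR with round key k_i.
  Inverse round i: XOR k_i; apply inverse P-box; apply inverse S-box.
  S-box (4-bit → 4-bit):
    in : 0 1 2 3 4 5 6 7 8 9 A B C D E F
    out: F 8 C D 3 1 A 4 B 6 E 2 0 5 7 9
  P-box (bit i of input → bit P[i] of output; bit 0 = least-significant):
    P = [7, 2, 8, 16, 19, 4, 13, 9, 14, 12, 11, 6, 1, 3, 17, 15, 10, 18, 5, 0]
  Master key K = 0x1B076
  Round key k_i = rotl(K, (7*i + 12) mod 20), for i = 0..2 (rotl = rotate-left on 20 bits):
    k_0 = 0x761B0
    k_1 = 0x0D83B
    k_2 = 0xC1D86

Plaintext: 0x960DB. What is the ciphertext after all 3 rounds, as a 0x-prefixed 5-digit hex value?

s_0 = plaintext = 0x960DB
s_1 = Round(s_0, k_0) = 0xB99DC
s_2 = Round(s_1, k_1) = 0xEE033
s_3 = Round(s_2, k_2) = 0x3626C

0x3626C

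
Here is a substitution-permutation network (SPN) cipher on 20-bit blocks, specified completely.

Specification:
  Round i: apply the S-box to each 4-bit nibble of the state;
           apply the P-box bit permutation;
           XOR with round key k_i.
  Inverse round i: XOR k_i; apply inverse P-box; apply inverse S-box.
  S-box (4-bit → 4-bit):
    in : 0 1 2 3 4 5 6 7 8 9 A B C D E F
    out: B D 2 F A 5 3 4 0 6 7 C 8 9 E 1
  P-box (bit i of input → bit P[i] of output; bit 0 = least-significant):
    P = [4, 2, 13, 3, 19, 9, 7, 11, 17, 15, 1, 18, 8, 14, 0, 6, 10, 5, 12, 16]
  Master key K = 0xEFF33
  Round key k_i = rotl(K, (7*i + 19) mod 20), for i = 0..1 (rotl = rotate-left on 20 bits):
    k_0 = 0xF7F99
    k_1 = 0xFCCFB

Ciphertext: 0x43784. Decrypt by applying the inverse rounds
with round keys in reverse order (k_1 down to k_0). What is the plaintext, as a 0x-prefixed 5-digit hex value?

0xD677D

s_0 = ciphertext = 0x43784
s_1 = InvRound(s_0, k_1) = 0xE3A03
s_2 = InvRound(s_1, k_0) = 0xD677D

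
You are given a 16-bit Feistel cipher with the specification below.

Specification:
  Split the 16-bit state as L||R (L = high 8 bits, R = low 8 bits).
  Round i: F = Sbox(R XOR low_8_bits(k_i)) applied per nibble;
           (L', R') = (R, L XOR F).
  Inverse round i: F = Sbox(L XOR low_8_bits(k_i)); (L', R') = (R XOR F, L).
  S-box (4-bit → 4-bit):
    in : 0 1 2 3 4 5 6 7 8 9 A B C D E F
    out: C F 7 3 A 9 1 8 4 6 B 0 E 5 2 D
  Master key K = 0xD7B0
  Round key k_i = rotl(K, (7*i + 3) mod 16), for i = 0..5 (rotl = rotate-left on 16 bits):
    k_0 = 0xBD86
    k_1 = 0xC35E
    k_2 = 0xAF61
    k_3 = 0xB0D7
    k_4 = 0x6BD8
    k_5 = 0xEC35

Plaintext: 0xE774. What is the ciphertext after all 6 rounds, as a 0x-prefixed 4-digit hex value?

0x1B69

s_0 = plaintext = 0xE774
s_1 = Round(s_0, k_0) = 0x7430
s_2 = Round(s_1, k_1) = 0x3066
s_3 = Round(s_2, k_2) = 0x66F8
s_4 = Round(s_3, k_3) = 0xF81B
s_5 = Round(s_4, k_4) = 0x1B1B
s_6 = Round(s_5, k_5) = 0x1B69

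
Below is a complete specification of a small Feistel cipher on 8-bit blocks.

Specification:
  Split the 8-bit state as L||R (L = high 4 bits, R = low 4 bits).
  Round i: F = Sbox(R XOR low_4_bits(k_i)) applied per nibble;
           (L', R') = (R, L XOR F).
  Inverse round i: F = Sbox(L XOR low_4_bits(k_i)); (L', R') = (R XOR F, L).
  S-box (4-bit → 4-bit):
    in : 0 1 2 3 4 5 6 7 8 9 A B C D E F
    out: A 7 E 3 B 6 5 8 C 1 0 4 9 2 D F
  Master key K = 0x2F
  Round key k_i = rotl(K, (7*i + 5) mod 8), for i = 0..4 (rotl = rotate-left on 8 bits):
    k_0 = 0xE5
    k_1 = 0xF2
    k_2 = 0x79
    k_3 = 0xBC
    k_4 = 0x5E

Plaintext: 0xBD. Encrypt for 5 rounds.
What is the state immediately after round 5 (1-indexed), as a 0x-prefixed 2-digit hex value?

0xDA

s_0 = plaintext = 0xBD
s_1 = Round(s_0, k_0) = 0xD7
s_2 = Round(s_1, k_1) = 0x7B
s_3 = Round(s_2, k_2) = 0xB9
s_4 = Round(s_3, k_3) = 0x9D
s_5 = Round(s_4, k_4) = 0xDA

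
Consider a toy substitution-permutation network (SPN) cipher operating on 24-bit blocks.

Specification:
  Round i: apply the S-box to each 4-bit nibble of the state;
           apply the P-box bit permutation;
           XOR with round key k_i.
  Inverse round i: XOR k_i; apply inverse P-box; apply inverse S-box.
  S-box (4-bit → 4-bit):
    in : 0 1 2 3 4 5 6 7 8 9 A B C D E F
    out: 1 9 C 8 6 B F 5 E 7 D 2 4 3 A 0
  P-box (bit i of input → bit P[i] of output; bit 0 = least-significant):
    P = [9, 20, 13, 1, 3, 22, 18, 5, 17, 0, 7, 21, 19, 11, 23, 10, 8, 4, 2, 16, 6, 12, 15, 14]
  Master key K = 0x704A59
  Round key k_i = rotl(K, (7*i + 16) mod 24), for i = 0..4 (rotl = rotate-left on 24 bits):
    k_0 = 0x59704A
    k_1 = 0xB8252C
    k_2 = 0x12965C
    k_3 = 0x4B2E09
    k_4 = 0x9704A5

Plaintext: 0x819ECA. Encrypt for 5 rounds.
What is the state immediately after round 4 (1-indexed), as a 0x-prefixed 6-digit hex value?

0xD201EC

s_0 = plaintext = 0x819ECA
s_1 = Round(s_0, k_0) = 0xF48B49
s_2 = Round(s_1, k_1) = 0x6C0B39
s_3 = Round(s_2, k_2) = 0x0A6439
s_4 = Round(s_3, k_3) = 0xD201EC
s_5 = Round(s_4, k_4) = 0xFC34C1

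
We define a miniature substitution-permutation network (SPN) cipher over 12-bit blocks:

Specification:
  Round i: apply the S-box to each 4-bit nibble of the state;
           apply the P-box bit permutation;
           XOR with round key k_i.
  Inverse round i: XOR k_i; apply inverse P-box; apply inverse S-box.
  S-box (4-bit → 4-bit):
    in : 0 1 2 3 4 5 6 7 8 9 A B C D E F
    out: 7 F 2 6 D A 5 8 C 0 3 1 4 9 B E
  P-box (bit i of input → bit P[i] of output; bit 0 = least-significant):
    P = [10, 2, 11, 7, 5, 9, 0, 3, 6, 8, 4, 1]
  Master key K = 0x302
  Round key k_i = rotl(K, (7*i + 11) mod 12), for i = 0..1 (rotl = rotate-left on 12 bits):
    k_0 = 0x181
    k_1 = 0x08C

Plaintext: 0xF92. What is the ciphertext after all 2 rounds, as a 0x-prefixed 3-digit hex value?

s_0 = plaintext = 0xF92
s_1 = Round(s_0, k_0) = 0x097
s_2 = Round(s_1, k_1) = 0x15C

0x15C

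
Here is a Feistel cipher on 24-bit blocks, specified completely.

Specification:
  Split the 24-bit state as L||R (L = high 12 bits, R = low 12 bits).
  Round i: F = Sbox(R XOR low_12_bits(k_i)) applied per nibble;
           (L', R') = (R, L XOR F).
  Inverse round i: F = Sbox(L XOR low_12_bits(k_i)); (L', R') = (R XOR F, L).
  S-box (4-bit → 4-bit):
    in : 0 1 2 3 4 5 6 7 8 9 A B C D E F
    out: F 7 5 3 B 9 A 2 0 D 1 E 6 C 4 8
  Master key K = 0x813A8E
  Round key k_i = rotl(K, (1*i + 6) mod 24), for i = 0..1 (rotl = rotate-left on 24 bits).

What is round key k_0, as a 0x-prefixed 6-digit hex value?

0x4EA3A0

K = 0x813A8E
k_0 = rotl(K, (1*0+6) mod 24) = rotl(K, 6) = 0x4EA3A0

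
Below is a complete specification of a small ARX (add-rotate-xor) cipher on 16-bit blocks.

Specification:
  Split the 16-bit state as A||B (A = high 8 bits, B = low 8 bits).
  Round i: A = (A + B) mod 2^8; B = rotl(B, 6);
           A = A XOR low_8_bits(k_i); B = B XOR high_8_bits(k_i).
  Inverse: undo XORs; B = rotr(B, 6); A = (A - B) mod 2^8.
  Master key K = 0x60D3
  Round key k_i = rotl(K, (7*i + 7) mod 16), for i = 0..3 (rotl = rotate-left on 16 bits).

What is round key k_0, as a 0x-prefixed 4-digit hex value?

0x69B0

K = 0x60D3
k_0 = rotl(K, (7*0+7) mod 16) = rotl(K, 7) = 0x69B0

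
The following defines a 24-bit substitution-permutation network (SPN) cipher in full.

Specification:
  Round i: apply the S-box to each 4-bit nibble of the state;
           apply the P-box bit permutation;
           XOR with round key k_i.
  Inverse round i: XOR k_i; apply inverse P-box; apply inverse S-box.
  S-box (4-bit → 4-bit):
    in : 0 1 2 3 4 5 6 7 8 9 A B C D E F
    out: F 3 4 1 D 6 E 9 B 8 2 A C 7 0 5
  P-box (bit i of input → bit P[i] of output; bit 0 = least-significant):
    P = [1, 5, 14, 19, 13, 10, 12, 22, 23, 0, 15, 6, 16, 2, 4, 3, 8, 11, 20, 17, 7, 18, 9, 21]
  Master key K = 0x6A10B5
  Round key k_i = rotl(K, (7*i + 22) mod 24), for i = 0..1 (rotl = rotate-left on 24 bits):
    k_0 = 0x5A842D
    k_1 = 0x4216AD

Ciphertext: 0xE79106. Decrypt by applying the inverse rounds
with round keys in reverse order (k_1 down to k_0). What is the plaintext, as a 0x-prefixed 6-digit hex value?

0x3D824C

s_0 = ciphertext = 0xE79106
s_1 = InvRound(s_0, k_1) = 0x037DA1
s_2 = InvRound(s_1, k_0) = 0x3D824C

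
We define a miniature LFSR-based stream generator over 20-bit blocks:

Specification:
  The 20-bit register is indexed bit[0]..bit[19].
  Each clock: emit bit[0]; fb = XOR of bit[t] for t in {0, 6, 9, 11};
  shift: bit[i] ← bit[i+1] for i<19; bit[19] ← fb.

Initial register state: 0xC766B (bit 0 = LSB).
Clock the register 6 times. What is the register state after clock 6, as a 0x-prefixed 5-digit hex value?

reg_0 = 0xC766B
clock 1: out=1, reg = 0xE3B35
clock 2: out=1, reg = 0xF1D9A
clock 3: out=0, reg = 0xF8ECD
clock 4: out=1, reg = 0x7C766
clock 5: out=0, reg = 0x3E3B3
clock 6: out=1, reg = 0x1F1D9

0x1F1D9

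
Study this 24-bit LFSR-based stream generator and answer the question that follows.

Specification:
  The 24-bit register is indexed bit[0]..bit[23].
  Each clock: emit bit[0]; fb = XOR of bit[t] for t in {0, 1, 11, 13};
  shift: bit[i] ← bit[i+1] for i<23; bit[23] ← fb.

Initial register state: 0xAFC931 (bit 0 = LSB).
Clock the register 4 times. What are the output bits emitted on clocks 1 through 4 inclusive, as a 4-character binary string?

1000

reg_0 = 0xAFC931
clock 1: out=1, reg = 0x57E498
clock 2: out=0, reg = 0xABF24C
clock 3: out=0, reg = 0xD5F926
clock 4: out=0, reg = 0xEAFC93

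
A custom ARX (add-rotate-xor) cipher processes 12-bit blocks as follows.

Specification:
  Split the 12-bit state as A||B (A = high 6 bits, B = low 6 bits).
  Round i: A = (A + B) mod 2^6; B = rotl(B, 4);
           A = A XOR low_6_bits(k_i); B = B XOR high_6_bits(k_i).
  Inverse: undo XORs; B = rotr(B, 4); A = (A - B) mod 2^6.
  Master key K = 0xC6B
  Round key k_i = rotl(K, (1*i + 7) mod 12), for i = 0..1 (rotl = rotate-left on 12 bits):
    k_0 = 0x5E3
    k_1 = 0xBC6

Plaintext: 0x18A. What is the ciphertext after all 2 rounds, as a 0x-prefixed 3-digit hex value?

s_0 = plaintext = 0x18A
s_1 = Round(s_0, k_0) = 0xCF5
s_2 = Round(s_1, k_1) = 0xBB2

0xBB2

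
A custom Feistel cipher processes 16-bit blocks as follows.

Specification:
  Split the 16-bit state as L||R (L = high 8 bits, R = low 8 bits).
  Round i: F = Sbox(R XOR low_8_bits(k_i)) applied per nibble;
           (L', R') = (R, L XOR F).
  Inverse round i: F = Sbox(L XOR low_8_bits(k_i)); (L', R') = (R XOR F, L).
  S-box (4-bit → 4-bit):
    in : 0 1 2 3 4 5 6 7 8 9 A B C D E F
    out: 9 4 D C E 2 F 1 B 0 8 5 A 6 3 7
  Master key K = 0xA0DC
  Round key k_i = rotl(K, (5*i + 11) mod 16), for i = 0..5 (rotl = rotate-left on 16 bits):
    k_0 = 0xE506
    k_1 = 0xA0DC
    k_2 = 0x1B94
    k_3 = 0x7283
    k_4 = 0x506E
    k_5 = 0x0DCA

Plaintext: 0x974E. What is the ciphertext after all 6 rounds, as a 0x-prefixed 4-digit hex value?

s_0 = plaintext = 0x974E
s_1 = Round(s_0, k_0) = 0x4E7C
s_2 = Round(s_1, k_1) = 0x7CC7
s_3 = Round(s_2, k_2) = 0xC750
s_4 = Round(s_3, k_3) = 0x50AB
s_5 = Round(s_4, k_4) = 0xABF2
s_6 = Round(s_5, k_5) = 0xF260

0xF260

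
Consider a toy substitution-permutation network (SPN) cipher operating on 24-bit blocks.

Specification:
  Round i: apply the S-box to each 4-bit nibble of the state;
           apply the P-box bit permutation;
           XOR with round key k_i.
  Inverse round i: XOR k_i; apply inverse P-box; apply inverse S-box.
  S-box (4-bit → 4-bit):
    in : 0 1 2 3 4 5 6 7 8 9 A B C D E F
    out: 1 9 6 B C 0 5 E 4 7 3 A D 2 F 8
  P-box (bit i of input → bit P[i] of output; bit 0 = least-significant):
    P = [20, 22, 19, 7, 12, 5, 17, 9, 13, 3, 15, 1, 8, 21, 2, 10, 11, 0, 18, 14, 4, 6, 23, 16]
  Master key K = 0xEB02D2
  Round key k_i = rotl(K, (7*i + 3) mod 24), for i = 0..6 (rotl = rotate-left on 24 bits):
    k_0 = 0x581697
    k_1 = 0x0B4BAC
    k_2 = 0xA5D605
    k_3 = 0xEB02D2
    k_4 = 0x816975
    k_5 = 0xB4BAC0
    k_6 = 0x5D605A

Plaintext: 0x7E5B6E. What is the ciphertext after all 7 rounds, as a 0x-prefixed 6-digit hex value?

0x44412F

s_0 = plaintext = 0x7E5B6E
s_1 = Round(s_0, k_0) = 0x874E5C
s_2 = Round(s_1, k_1) = 0x97AF23
s_3 = Round(s_2, k_2) = 0x5397F6
s_4 = Round(s_3, k_3) = 0xD3C9DD
s_5 = Round(s_4, k_4) = 0xC18418
s_6 = Round(s_5, k_5) = 0x3D60D6
s_7 = Round(s_6, k_6) = 0x44412F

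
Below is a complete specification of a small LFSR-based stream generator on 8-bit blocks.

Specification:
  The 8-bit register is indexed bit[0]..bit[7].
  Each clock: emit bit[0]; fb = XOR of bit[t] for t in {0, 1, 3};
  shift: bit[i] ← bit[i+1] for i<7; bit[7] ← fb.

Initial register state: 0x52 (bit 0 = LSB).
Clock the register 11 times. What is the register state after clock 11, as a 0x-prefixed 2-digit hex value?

reg_0 = 0x52
clock 1: out=0, reg = 0xA9
clock 2: out=1, reg = 0x54
clock 3: out=0, reg = 0x2A
clock 4: out=0, reg = 0x15
clock 5: out=1, reg = 0x8A
clock 6: out=0, reg = 0x45
clock 7: out=1, reg = 0xA2
clock 8: out=0, reg = 0xD1
clock 9: out=1, reg = 0xE8
clock 10: out=0, reg = 0xF4
clock 11: out=0, reg = 0x7A

0x7A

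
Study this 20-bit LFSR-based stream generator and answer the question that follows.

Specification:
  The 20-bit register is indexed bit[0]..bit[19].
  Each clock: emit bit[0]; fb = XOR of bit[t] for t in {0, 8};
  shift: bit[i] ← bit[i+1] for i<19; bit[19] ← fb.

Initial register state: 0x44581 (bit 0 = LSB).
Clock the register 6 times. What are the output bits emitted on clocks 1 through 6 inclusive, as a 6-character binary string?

100000

reg_0 = 0x44581
clock 1: out=1, reg = 0x222C0
clock 2: out=0, reg = 0x11160
clock 3: out=0, reg = 0x888B0
clock 4: out=0, reg = 0x44458
clock 5: out=0, reg = 0x2222C
clock 6: out=0, reg = 0x11116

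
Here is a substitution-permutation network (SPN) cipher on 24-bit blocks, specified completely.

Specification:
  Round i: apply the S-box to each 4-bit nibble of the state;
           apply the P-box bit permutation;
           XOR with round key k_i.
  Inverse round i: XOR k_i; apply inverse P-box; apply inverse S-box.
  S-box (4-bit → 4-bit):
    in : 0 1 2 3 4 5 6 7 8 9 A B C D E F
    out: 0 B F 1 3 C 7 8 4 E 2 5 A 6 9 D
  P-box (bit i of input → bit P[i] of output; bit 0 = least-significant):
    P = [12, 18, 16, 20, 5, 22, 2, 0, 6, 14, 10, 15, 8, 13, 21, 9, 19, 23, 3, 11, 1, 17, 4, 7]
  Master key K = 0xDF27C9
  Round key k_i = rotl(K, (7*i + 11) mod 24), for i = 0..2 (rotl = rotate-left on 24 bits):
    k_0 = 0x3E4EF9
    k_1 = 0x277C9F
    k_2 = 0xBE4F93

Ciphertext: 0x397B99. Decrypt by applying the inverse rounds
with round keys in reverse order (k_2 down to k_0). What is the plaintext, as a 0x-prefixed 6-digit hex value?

0xBDF93D

s_0 = ciphertext = 0x397B99
s_1 = InvRound(s_0, k_2) = 0x4DA806
s_2 = InvRound(s_1, k_1) = 0x9B89C3
s_3 = InvRound(s_2, k_0) = 0xBDF93D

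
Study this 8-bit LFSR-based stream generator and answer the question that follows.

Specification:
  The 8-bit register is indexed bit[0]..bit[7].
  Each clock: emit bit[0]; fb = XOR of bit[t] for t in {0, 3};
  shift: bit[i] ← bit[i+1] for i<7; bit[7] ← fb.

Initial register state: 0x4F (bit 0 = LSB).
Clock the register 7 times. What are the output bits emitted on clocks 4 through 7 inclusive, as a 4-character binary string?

reg_0 = 0x4F
clock 1: out=1, reg = 0x27
clock 2: out=1, reg = 0x93
clock 3: out=1, reg = 0xC9
clock 4: out=1, reg = 0x64
clock 5: out=0, reg = 0x32
clock 6: out=0, reg = 0x19
clock 7: out=1, reg = 0x0C

1001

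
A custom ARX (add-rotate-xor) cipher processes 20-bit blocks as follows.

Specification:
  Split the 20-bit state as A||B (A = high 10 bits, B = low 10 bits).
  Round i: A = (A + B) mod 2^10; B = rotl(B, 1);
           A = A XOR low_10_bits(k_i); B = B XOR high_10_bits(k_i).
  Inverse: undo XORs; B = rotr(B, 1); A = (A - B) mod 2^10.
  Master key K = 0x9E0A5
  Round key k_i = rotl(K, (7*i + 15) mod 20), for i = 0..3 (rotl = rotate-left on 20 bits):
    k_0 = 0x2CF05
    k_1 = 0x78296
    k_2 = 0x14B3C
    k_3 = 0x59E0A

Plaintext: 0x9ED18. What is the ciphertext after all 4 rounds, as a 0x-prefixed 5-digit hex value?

0x3B25F

s_0 = plaintext = 0x9ED18
s_1 = Round(s_0, k_0) = 0x25A83
s_2 = Round(s_1, k_1) = 0x63CE7
s_3 = Round(s_2, k_2) = 0x5299C
s_4 = Round(s_3, k_3) = 0x3B25F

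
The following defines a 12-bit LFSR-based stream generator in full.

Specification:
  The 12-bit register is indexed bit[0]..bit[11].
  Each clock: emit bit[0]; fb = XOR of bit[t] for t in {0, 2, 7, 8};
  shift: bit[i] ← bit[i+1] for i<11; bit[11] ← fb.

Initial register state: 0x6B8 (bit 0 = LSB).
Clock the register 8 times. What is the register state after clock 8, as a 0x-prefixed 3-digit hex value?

reg_0 = 0x6B8
clock 1: out=0, reg = 0xB5C
clock 2: out=0, reg = 0x5AE
clock 3: out=0, reg = 0xAD7
clock 4: out=1, reg = 0xD6B
clock 5: out=1, reg = 0x6B5
clock 6: out=1, reg = 0xB5A
clock 7: out=0, reg = 0xDAD
clock 8: out=1, reg = 0x6D6

0x6D6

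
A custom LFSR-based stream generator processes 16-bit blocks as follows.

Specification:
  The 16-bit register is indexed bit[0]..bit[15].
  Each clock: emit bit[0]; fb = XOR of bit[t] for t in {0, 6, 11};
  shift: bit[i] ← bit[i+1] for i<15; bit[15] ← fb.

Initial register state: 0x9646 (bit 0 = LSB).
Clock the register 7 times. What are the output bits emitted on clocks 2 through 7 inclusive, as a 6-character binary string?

reg_0 = 0x9646
clock 1: out=0, reg = 0xCB23
clock 2: out=1, reg = 0x6591
clock 3: out=1, reg = 0xB2C8
clock 4: out=0, reg = 0xD964
clock 5: out=0, reg = 0x6CB2
clock 6: out=0, reg = 0xB659
clock 7: out=1, reg = 0x5B2C

110001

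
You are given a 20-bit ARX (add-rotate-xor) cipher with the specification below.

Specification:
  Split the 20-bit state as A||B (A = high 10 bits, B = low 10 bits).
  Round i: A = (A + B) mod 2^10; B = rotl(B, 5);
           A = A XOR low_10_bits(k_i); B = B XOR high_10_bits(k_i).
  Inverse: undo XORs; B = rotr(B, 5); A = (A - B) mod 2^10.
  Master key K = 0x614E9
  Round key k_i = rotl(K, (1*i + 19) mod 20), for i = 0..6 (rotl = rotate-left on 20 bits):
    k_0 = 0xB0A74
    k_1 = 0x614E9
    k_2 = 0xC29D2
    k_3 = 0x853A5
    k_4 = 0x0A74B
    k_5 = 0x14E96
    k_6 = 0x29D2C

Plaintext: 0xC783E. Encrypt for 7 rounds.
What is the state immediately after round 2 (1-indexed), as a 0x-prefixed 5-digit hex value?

s_0 = plaintext = 0xC783E
s_1 = Round(s_0, k_0) = 0x4A103
s_2 = Round(s_1, k_1) = 0xB09ED
s_3 = Round(s_2, k_2) = 0x5F6A5
s_4 = Round(s_3, k_3) = 0xE1EA1
s_5 = Round(s_4, k_4) = 0x58C1C
s_6 = Round(s_5, k_5) = 0xFA7D3
s_7 = Round(s_6, k_6) = 0xA42D9

0xB09ED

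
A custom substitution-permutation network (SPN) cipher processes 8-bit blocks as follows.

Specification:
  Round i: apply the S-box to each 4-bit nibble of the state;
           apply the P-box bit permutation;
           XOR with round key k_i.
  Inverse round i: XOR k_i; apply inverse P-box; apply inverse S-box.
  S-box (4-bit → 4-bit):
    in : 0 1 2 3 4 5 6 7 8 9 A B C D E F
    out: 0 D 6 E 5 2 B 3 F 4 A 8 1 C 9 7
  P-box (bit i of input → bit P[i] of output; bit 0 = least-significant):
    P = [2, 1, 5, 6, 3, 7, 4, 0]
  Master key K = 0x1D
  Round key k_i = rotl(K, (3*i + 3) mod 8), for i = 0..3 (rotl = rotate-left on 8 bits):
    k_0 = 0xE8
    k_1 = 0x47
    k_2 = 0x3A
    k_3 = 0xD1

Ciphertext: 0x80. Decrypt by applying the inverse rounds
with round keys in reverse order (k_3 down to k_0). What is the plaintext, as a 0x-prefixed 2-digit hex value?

0x85

s_0 = ciphertext = 0x80
s_1 = InvRound(s_0, k_3) = 0xDB
s_2 = InvRound(s_1, k_2) = 0xAD
s_3 = InvRound(s_2, k_1) = 0x73
s_4 = InvRound(s_3, k_0) = 0x85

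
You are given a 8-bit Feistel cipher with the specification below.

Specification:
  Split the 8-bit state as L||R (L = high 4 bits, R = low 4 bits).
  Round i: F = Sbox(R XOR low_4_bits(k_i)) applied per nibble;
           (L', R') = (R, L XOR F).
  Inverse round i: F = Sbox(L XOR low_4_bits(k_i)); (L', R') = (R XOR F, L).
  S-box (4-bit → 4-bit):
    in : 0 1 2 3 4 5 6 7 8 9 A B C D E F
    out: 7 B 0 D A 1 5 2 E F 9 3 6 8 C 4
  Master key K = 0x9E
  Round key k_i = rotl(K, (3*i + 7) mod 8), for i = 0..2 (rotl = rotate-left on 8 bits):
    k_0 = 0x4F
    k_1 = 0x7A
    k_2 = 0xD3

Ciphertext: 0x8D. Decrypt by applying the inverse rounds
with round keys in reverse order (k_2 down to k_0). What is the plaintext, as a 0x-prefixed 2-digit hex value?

s_0 = ciphertext = 0x8D
s_1 = InvRound(s_0, k_2) = 0xE8
s_2 = InvRound(s_1, k_1) = 0x2E
s_3 = InvRound(s_2, k_0) = 0x62

0x62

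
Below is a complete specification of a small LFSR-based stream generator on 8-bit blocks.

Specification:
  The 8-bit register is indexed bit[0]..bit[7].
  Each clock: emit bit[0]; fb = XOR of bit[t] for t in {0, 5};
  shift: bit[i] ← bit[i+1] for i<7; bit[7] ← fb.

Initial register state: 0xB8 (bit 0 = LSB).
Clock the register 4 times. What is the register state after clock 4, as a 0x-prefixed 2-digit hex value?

0x5B

reg_0 = 0xB8
clock 1: out=0, reg = 0xDC
clock 2: out=0, reg = 0x6E
clock 3: out=0, reg = 0xB7
clock 4: out=1, reg = 0x5B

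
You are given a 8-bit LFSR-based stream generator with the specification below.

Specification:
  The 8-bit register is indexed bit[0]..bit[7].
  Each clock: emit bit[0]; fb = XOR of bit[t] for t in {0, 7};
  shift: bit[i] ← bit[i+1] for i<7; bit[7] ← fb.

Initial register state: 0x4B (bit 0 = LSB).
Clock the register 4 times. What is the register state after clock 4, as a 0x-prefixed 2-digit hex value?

0x94

reg_0 = 0x4B
clock 1: out=1, reg = 0xA5
clock 2: out=1, reg = 0x52
clock 3: out=0, reg = 0x29
clock 4: out=1, reg = 0x94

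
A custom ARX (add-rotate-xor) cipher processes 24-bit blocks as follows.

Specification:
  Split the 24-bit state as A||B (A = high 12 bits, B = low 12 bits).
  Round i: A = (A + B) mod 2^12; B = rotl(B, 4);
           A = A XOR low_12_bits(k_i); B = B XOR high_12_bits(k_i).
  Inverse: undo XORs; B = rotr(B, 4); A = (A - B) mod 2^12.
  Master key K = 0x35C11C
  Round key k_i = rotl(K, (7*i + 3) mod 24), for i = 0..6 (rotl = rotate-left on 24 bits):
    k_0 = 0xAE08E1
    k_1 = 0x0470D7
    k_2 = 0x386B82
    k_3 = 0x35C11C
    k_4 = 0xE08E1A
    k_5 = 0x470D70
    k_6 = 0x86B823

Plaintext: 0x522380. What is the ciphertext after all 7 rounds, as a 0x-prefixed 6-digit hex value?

0x288957

s_0 = plaintext = 0x522380
s_1 = Round(s_0, k_0) = 0x0432E3
s_2 = Round(s_1, k_1) = 0x3F1E75
s_3 = Round(s_2, k_2) = 0x9E44D8
s_4 = Round(s_3, k_3) = 0xFA0ED8
s_5 = Round(s_4, k_4) = 0x062386
s_6 = Round(s_5, k_5) = 0xE98C13
s_7 = Round(s_6, k_6) = 0x288957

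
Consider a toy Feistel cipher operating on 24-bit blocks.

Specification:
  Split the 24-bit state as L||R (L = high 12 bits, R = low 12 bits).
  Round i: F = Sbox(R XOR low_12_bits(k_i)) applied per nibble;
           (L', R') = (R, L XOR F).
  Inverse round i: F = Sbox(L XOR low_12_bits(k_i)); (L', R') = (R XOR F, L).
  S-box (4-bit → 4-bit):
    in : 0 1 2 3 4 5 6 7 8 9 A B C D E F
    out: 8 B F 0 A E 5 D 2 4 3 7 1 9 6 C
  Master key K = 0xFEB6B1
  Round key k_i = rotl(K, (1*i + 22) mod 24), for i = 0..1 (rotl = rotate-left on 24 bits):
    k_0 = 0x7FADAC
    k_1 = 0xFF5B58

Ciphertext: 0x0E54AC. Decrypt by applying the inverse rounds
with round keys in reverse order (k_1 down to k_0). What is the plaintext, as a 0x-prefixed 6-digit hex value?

0x6313D5

s_0 = ciphertext = 0x0E54AC
s_1 = InvRound(s_0, k_1) = 0x3D50E5
s_2 = InvRound(s_1, k_0) = 0x6313D5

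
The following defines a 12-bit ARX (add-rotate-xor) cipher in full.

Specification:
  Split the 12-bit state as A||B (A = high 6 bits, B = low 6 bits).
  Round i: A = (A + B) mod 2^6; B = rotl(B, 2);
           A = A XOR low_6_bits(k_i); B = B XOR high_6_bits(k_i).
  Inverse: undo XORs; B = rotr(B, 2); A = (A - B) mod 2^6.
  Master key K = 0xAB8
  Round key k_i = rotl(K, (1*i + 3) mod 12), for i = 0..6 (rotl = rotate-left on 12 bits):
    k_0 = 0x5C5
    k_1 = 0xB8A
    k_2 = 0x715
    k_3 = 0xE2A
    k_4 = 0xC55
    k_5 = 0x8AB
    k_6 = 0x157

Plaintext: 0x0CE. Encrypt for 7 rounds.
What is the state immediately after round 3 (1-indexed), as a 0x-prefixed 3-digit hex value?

0x31D

s_0 = plaintext = 0x0CE
s_1 = Round(s_0, k_0) = 0x52F
s_2 = Round(s_1, k_1) = 0x250
s_3 = Round(s_2, k_2) = 0x31D
s_4 = Round(s_3, k_3) = 0x0CD
s_5 = Round(s_4, k_4) = 0x145
s_6 = Round(s_5, k_5) = 0x876
s_7 = Round(s_6, k_6) = 0x01E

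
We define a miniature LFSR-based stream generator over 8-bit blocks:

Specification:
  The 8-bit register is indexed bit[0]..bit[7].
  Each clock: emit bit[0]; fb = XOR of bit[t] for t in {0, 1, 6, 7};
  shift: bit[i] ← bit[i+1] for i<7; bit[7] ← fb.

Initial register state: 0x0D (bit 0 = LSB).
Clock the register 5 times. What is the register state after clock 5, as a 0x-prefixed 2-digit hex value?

0xA8

reg_0 = 0x0D
clock 1: out=1, reg = 0x86
clock 2: out=0, reg = 0x43
clock 3: out=1, reg = 0xA1
clock 4: out=1, reg = 0x50
clock 5: out=0, reg = 0xA8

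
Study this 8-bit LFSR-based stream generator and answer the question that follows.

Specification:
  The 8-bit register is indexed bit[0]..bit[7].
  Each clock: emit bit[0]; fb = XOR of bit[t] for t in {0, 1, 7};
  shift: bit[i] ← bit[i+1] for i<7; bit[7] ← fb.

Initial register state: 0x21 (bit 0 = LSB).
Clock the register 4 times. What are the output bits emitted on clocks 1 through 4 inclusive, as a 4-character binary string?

1000

reg_0 = 0x21
clock 1: out=1, reg = 0x90
clock 2: out=0, reg = 0xC8
clock 3: out=0, reg = 0xE4
clock 4: out=0, reg = 0xF2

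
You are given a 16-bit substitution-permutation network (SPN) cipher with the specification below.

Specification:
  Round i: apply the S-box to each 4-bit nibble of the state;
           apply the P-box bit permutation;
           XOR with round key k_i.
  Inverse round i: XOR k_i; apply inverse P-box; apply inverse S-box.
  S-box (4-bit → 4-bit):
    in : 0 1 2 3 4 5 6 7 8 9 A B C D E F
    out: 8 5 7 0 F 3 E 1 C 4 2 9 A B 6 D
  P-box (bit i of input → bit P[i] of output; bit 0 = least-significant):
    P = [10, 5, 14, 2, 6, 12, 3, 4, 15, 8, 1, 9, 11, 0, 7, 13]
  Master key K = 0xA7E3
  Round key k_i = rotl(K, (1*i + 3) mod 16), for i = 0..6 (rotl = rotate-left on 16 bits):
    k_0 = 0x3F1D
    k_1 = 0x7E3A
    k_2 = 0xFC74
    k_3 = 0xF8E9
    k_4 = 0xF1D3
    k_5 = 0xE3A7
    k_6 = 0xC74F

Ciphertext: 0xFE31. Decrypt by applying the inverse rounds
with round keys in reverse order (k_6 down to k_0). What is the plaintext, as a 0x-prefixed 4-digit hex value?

0x1DA2

s_0 = ciphertext = 0xFE31
s_1 = InvRound(s_0, k_6) = 0xBE4C
s_2 = InvRound(s_1, k_5) = 0x2E22
s_3 = InvRound(s_2, k_4) = 0x2DD2
s_4 = InvRound(s_3, k_3) = 0xA262
s_5 = InvRound(s_4, k_2) = 0x78CF
s_6 = InvRound(s_5, k_1) = 0xE0BD
s_7 = InvRound(s_6, k_0) = 0x1DA2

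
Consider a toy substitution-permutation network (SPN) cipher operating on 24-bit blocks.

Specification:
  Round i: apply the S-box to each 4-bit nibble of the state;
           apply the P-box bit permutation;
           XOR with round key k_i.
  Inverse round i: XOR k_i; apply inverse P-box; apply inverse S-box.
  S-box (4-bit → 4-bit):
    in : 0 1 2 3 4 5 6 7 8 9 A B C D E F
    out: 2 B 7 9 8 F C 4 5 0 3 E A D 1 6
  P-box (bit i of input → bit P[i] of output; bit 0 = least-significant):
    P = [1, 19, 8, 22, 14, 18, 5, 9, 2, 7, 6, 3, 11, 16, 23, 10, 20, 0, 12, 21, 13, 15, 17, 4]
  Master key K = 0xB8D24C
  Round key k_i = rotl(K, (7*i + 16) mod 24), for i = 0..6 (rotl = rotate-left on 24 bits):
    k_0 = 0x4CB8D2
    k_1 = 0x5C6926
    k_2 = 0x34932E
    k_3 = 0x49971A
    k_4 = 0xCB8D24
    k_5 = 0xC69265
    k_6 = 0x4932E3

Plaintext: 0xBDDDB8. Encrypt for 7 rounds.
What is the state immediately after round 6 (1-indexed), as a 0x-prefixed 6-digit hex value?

s_0 = plaintext = 0xBDDDB8
s_1 = Round(s_0, k_0) = 0xFA27AC
s_2 = Round(s_1, k_1) = 0x83A167
s_3 = Round(s_2, k_2) = 0x07B882
s_4 = Round(s_3, k_3) = 0xC0427C
s_5 = Round(s_4, k_4) = 0x8309D1
s_6 = Round(s_5, k_5) = 0xBDF047
s_7 = Round(s_6, k_6) = 0xFAA173

0xBDF047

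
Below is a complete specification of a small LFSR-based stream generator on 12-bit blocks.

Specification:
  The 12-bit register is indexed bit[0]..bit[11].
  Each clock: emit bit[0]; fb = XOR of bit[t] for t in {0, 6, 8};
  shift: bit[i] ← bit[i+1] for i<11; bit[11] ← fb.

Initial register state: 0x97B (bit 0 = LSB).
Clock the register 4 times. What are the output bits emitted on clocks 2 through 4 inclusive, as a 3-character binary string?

reg_0 = 0x97B
clock 1: out=1, reg = 0xCBD
clock 2: out=1, reg = 0xE5E
clock 3: out=0, reg = 0xF2F
clock 4: out=1, reg = 0x797

101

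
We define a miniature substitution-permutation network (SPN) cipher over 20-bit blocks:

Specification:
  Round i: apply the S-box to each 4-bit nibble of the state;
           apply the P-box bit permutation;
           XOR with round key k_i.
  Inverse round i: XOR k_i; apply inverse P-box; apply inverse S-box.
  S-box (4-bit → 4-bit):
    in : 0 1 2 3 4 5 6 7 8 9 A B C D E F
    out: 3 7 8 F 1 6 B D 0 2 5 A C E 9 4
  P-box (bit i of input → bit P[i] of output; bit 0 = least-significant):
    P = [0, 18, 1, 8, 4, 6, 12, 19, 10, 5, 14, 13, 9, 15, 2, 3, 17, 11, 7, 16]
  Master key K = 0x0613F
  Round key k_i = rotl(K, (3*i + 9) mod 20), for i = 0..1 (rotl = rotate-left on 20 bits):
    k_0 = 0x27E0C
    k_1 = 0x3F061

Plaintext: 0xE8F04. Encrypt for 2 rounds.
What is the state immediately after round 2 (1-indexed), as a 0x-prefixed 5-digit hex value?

s_0 = plaintext = 0xE8F04
s_1 = Round(s_0, k_0) = 0x13E5D
s_2 = Round(s_1, k_1) = 0x54FAF

0x54FAF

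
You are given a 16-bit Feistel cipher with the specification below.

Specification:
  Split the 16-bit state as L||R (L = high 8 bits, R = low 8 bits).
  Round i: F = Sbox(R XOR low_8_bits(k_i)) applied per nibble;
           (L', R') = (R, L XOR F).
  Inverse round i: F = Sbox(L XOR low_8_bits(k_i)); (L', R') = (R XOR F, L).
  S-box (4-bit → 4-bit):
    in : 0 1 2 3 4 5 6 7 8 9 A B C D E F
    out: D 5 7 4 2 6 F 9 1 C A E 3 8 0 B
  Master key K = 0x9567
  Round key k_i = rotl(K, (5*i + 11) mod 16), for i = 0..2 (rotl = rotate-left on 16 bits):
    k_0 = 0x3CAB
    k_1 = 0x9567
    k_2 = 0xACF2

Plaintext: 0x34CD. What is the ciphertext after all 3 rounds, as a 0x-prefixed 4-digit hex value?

0x6E08

s_0 = plaintext = 0x34CD
s_1 = Round(s_0, k_0) = 0xCDCB
s_2 = Round(s_1, k_1) = 0xCB6E
s_3 = Round(s_2, k_2) = 0x6E08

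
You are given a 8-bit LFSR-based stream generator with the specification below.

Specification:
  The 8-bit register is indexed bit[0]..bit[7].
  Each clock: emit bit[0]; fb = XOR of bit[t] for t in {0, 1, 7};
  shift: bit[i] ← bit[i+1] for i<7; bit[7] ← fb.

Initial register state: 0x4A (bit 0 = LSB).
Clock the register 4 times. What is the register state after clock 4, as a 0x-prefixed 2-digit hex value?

0x54

reg_0 = 0x4A
clock 1: out=0, reg = 0xA5
clock 2: out=1, reg = 0x52
clock 3: out=0, reg = 0xA9
clock 4: out=1, reg = 0x54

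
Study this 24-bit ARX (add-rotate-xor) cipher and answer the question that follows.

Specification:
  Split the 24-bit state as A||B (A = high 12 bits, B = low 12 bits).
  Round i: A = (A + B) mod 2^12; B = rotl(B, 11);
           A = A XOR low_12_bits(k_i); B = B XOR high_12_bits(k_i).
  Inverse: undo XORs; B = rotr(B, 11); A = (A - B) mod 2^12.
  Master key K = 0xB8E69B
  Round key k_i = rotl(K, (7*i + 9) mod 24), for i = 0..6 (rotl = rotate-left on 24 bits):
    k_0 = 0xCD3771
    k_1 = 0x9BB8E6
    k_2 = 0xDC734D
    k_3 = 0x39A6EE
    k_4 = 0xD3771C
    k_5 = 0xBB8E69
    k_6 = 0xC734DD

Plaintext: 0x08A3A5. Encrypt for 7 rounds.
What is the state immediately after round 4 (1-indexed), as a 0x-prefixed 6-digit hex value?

s_0 = plaintext = 0x08A3A5
s_1 = Round(s_0, k_0) = 0x35E501
s_2 = Round(s_1, k_1) = 0x0B933B
s_3 = Round(s_2, k_2) = 0x0B945A
s_4 = Round(s_3, k_3) = 0x3FD1B7
s_5 = Round(s_4, k_4) = 0x2A85EC
s_6 = Round(s_5, k_5) = 0x6FD94E
s_7 = Round(s_6, k_6) = 0x4968D4

0x3FD1B7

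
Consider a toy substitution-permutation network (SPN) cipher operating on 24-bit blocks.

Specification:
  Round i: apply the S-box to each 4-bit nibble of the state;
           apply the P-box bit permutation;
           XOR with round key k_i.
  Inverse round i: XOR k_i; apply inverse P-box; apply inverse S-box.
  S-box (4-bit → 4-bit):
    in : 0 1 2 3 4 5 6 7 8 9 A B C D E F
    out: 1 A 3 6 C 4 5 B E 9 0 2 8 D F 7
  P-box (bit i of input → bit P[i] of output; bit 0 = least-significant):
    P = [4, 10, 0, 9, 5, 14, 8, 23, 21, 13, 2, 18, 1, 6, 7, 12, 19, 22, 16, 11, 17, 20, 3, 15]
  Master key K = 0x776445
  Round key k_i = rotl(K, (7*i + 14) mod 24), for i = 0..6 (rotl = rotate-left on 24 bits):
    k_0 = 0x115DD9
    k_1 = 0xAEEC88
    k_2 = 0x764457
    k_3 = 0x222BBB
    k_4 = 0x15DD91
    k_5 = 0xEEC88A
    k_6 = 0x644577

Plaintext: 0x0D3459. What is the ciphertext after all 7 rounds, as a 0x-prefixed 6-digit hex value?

0xE163D1

s_0 = plaintext = 0x0D3459
s_1 = Round(s_0, k_0) = 0x1E560D
s_2 = Round(s_1, k_1) = 0xD7663D
s_3 = Round(s_2, k_2) = 0x1C8FC8
s_4 = Round(s_3, k_3) = 0x92957E
s_5 = Round(s_4, k_4) = 0xDF0BA6
s_6 = Round(s_5, k_5) = 0xA56891
s_7 = Round(s_6, k_6) = 0xE163D1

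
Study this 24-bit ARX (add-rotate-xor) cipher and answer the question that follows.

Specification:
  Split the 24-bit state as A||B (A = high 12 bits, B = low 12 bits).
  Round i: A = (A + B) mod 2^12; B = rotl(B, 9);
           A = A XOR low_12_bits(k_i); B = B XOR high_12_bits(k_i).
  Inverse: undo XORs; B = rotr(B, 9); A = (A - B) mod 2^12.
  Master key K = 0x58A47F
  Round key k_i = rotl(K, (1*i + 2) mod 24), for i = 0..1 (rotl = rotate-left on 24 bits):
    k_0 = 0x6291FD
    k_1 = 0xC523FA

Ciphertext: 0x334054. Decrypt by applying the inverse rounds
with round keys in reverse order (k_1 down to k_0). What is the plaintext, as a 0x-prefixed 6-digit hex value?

s_0 = ciphertext = 0x334054
s_1 = InvRound(s_0, k_1) = 0x098036
s_2 = InvRound(s_1, k_0) = 0x06A0FB

0x06A0FB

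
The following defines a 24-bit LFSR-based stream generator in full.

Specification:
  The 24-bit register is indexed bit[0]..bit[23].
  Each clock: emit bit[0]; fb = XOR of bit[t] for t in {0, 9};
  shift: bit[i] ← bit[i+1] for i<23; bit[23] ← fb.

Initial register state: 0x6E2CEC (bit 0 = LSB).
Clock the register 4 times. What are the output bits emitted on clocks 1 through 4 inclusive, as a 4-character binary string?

reg_0 = 0x6E2CEC
clock 1: out=0, reg = 0x371676
clock 2: out=0, reg = 0x9B8B3B
clock 3: out=1, reg = 0x4DC59D
clock 4: out=1, reg = 0xA6E2CE

0011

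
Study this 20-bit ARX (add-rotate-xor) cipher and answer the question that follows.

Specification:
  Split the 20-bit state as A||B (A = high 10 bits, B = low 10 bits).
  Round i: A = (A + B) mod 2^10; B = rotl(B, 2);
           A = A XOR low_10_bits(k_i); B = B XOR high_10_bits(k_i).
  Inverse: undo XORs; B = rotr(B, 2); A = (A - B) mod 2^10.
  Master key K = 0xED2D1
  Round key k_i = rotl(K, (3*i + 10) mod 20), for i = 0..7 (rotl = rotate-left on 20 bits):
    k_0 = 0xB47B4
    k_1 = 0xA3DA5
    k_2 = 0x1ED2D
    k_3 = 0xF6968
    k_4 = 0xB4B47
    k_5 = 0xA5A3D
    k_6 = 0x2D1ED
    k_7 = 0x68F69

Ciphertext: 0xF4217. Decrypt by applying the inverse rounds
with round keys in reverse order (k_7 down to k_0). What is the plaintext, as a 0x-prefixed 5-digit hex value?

0xE18B4

s_0 = ciphertext = 0xF4217
s_1 = InvRound(s_0, k_7) = 0xF30ED
s_2 = InvRound(s_1, k_6) = 0x42D16
s_3 = InvRound(s_2, k_5) = 0x958E0
s_4 = InvRound(s_3, k_4) = 0xA168C
s_5 = InvRound(s_4, k_3) = 0x66255
s_6 = InvRound(s_5, k_2) = 0x8AA8B
s_7 = InvRound(s_6, k_1) = 0xE3801
s_8 = InvRound(s_7, k_0) = 0xE18B4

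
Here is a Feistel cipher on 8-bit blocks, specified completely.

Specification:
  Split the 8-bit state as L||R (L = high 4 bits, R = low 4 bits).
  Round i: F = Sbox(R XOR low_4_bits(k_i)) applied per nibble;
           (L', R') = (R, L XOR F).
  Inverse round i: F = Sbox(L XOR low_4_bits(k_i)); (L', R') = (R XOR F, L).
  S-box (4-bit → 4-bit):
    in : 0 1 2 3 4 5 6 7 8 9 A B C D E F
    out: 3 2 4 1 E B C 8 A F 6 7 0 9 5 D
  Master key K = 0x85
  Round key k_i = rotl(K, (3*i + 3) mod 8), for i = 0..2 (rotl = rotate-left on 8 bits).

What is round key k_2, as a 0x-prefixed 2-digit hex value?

0x0B

K = 0x85
k_0 = rotl(K, (3*0+3) mod 8) = rotl(K, 3) = 0x2C
k_1 = rotl(K, (3*1+3) mod 8) = rotl(K, 6) = 0x61
k_2 = rotl(K, (3*2+3) mod 8) = rotl(K, 1) = 0x0B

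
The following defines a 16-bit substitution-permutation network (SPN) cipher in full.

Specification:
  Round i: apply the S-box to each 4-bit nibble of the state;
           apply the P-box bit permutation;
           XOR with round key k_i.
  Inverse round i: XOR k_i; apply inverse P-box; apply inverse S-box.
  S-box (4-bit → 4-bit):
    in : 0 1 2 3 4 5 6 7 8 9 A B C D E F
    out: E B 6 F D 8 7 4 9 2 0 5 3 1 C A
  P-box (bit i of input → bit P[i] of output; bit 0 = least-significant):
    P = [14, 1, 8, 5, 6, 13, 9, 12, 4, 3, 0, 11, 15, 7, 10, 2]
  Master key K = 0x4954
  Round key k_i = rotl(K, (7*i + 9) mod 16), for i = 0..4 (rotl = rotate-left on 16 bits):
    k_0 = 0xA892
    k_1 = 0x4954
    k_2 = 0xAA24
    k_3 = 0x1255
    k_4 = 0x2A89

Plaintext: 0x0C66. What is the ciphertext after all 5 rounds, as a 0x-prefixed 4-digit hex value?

s_0 = plaintext = 0x0C66
s_1 = Round(s_0, k_0) = 0xCF4C
s_2 = Round(s_1, k_1) = 0x939E
s_3 = Round(s_2, k_2) = 0x839D
s_4 = Round(s_3, k_3) = 0xFA48
s_5 = Round(s_4, k_4) = 0x786D

0x786D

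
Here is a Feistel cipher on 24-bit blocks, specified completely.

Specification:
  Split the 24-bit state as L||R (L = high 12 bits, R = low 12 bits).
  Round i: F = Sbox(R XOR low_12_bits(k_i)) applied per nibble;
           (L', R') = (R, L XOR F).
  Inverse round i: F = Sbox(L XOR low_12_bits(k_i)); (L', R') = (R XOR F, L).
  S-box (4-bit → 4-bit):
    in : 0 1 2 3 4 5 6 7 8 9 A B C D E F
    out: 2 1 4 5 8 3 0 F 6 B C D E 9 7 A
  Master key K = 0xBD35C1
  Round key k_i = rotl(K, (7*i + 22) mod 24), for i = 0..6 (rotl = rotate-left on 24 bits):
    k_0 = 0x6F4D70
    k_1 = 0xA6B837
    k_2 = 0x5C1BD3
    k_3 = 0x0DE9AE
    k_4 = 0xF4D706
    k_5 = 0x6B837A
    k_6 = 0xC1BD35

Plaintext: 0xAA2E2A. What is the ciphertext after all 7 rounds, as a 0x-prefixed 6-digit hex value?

0x3058E2

s_0 = plaintext = 0xAA2E2A
s_1 = Round(s_0, k_0) = 0xE2AF9E
s_2 = Round(s_1, k_1) = 0xF9E1E1
s_3 = Round(s_2, k_2) = 0x1E13CA
s_4 = Round(s_3, k_3) = 0x3CADE9
s_5 = Round(s_4, k_4) = 0xDE9FB0
s_6 = Round(s_5, k_5) = 0xFB0305
s_7 = Round(s_6, k_6) = 0x3058E2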